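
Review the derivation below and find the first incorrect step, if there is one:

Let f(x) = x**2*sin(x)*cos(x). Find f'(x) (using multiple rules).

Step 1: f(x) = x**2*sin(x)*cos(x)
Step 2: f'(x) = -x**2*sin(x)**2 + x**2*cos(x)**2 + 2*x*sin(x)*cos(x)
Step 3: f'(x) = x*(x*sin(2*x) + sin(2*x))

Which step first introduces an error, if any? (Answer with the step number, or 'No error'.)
Step 3

Step 3 is incorrect due to a wrong trig function.
The step shows: x*(x*sin(2*x) + sin(2*x))
The correct value should be: x*(x*cos(2*x) + sin(2*x))

Explanation: cos(2*x) was incorrectly written as sin(2*x): the term x*(x*cos(2*x) + sin(2*x)) was incorrectly written as x*(x*sin(2*x) + sin(2*x))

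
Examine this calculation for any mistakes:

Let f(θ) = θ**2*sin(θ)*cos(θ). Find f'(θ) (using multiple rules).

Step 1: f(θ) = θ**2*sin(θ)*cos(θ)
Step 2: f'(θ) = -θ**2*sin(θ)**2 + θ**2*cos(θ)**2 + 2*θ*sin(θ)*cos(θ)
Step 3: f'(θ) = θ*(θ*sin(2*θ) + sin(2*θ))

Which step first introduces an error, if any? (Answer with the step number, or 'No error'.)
Step 3

Step 3 is incorrect due to a wrong trig function.
The step shows: θ*(θ*sin(2*θ) + sin(2*θ))
The correct value should be: θ*(θ*cos(2*θ) + sin(2*θ))

Explanation: cos(2*θ) was incorrectly written as sin(2*θ): the term θ*(θ*cos(2*θ) + sin(2*θ)) was incorrectly written as θ*(θ*sin(2*θ) + sin(2*θ))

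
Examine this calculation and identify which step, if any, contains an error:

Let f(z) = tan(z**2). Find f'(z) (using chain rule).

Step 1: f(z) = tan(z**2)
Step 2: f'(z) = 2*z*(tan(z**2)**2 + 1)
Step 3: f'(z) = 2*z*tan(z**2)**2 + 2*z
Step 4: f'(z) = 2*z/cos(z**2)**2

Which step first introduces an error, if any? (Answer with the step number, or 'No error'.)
No error

All steps in this derivation are correct.
The final answer f'(z) = 2*z/cos(z**2)**2 is valid.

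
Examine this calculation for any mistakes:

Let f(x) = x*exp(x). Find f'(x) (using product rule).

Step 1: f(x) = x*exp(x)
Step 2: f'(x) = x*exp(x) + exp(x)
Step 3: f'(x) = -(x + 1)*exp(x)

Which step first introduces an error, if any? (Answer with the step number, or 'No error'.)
Step 3

Step 3 is incorrect due to a sign flip.
The step shows: -(x + 1)*exp(x)
The correct value should be: (x + 1)*exp(x)

Explanation: The sign of the whole expression was flipped: the term (x + 1)*exp(x) was incorrectly written as -(x + 1)*exp(x)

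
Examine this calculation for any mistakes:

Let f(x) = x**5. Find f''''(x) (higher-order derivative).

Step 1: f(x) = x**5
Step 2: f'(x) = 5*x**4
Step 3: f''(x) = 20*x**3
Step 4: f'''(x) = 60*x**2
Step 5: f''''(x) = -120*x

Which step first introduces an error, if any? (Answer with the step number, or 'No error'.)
Step 5

Step 5 is incorrect due to a sign flip.
The step shows: -120*x
The correct value should be: 120*x

Explanation: The sign of the whole expression was flipped: the term 120*x was incorrectly written as -120*x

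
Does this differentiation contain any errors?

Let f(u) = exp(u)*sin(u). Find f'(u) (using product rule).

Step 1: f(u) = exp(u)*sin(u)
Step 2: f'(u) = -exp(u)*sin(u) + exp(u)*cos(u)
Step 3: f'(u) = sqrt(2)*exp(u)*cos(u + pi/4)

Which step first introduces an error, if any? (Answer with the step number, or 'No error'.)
Step 2

Step 2 is incorrect due to a sign flip.
The step shows: -exp(u)*sin(u) + exp(u)*cos(u)
The correct value should be: exp(u)*sin(u) + exp(u)*cos(u)

Explanation: The sign of one term was flipped: the term exp(u)*sin(u) was incorrectly written as -exp(u)*sin(u)
The later steps are derived from this incorrect expression, so the error originates in Step 2.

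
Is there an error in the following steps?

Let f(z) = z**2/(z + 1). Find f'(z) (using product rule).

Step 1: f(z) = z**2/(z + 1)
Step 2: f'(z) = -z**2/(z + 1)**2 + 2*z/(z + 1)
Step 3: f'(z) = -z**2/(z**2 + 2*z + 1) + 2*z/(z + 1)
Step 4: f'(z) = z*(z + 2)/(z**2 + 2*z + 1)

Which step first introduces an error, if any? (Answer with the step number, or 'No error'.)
No error

All steps in this derivation are correct.
The final answer f'(z) = z*(z + 2)/(z**2 + 2*z + 1) is valid.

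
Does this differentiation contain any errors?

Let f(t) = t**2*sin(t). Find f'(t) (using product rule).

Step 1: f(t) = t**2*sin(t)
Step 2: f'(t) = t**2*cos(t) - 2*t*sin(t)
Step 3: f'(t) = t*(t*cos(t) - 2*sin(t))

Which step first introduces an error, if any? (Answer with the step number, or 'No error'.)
Step 2

Step 2 is incorrect due to a sign flip.
The step shows: t**2*cos(t) - 2*t*sin(t)
The correct value should be: t**2*cos(t) + 2*t*sin(t)

Explanation: The sign of one term was flipped: the term 2*t*sin(t) was incorrectly written as -2*t*sin(t)
The later steps are derived from this incorrect expression, so the error originates in Step 2.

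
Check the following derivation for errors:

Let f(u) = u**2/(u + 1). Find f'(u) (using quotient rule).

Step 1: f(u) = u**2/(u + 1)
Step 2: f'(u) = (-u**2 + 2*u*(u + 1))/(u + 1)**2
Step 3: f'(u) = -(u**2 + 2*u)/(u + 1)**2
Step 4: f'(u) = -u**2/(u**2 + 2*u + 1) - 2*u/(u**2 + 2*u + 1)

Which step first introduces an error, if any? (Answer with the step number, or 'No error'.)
Step 3

Step 3 is incorrect due to a sign flip.
The step shows: -(u**2 + 2*u)/(u + 1)**2
The correct value should be: (u**2 + 2*u)/(u + 1)**2

Explanation: The sign of the whole expression was flipped: the term (u**2 + 2*u)/(u + 1)**2 was incorrectly written as -(u**2 + 2*u)/(u + 1)**2
The later steps are derived from this incorrect expression, so the error originates in Step 3.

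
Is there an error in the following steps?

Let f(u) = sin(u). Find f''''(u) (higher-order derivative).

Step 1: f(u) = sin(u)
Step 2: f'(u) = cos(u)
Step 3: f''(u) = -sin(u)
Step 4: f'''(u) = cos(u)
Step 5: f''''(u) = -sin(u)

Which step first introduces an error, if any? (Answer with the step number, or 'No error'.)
Step 4

Step 4 is incorrect due to a sign flip.
The step shows: cos(u)
The correct value should be: -cos(u)

Explanation: The sign of the whole expression was flipped: the term -cos(u) was incorrectly written as cos(u)
The later steps are derived from this incorrect expression, so the error originates in Step 4.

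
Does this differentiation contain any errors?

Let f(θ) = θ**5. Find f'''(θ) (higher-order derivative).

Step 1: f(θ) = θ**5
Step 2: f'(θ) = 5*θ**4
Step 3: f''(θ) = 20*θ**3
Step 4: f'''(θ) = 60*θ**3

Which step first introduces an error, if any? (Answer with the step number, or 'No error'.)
Step 4

Step 4 is incorrect due to a wrong exponent.
The step shows: 60*θ**3
The correct value should be: 60*θ**2

Explanation: The exponent 2 on θ was incorrectly written as 3: the term 60*θ**2 was incorrectly written as 60*θ**3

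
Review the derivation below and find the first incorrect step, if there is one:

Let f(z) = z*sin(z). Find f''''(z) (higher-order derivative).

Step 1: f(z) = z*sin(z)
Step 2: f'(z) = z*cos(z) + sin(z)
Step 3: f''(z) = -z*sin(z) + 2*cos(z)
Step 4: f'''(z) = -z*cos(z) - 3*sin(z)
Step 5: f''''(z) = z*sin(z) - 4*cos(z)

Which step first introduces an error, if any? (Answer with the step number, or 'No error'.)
No error

All steps in this derivation are correct.
The final answer f''''(z) = z*sin(z) - 4*cos(z) is valid.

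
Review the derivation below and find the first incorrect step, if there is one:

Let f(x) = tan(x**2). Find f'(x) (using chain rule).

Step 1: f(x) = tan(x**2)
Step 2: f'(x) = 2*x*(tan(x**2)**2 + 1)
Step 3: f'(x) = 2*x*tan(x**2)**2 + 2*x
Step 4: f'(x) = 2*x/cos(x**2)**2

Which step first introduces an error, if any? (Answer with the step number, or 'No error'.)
No error

All steps in this derivation are correct.
The final answer f'(x) = 2*x/cos(x**2)**2 is valid.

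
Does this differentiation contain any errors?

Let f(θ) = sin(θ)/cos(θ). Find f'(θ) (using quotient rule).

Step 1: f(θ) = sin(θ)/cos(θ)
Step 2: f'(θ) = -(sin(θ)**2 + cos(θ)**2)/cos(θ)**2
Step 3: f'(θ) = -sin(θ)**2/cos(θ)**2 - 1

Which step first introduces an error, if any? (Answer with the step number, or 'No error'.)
Step 2

Step 2 is incorrect due to a sign flip.
The step shows: -(sin(θ)**2 + cos(θ)**2)/cos(θ)**2
The correct value should be: (sin(θ)**2 + cos(θ)**2)/cos(θ)**2

Explanation: The sign of the whole expression was flipped: the term (sin(θ)**2 + cos(θ)**2)/cos(θ)**2 was incorrectly written as -(sin(θ)**2 + cos(θ)**2)/cos(θ)**2
The later steps are derived from this incorrect expression, so the error originates in Step 2.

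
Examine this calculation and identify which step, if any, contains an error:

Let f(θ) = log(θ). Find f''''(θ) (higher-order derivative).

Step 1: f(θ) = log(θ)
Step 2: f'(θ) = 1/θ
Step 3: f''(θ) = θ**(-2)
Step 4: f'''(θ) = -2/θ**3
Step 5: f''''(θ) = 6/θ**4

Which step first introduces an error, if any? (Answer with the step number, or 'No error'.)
Step 3

Step 3 is incorrect due to a sign flip.
The step shows: θ**(-2)
The correct value should be: -1/θ**2

Explanation: The sign of the whole expression was flipped: the term -1/θ**2 was incorrectly written as θ**(-2)
The later steps are derived from this incorrect expression, so the error originates in Step 3.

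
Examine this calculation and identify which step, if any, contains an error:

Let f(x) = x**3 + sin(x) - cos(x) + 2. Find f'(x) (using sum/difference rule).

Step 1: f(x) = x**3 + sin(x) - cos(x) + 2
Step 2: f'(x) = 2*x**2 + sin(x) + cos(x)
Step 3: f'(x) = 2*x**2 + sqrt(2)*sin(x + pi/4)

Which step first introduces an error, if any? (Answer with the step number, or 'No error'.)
Step 2

Step 2 is incorrect due to a wrong coefficient.
The step shows: 2*x**2 + sin(x) + cos(x)
The correct value should be: 3*x**2 + sin(x) + cos(x)

Explanation: The coefficient 3 was incorrectly written as 2: the term 3*x**2 was incorrectly written as 2*x**2
The later steps are derived from this incorrect expression, so the error originates in Step 2.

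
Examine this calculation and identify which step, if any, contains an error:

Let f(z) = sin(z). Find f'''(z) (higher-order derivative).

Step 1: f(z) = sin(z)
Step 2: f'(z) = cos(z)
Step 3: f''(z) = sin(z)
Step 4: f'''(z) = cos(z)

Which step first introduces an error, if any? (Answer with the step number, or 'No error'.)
Step 3

Step 3 is incorrect due to a sign flip.
The step shows: sin(z)
The correct value should be: -sin(z)

Explanation: The sign of the whole expression was flipped: the term -sin(z) was incorrectly written as sin(z)
The later steps are derived from this incorrect expression, so the error originates in Step 3.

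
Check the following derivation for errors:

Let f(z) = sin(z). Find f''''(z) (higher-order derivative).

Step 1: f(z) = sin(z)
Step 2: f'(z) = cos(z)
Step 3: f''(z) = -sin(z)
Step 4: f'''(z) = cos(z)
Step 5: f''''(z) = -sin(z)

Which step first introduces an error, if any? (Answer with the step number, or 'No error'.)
Step 4

Step 4 is incorrect due to a sign flip.
The step shows: cos(z)
The correct value should be: -cos(z)

Explanation: The sign of the whole expression was flipped: the term -cos(z) was incorrectly written as cos(z)
The later steps are derived from this incorrect expression, so the error originates in Step 4.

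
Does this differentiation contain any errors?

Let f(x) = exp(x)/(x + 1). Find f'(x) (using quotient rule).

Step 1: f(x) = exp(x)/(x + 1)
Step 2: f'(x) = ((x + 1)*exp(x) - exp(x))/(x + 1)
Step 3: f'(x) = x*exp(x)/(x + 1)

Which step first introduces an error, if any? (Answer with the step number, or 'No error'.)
Step 2

Step 2 is incorrect due to a wrong exponent.
The step shows: ((x + 1)*exp(x) - exp(x))/(x + 1)
The correct value should be: ((x + 1)*exp(x) - exp(x))/(x + 1)**2

Explanation: The exponent -2 on x + 1 was incorrectly written as -1: the term ((x + 1)*exp(x) - exp(x))/(x + 1)**2 was incorrectly written as ((x + 1)*exp(x) - exp(x))/(x + 1)
The later steps are derived from this incorrect expression, so the error originates in Step 2.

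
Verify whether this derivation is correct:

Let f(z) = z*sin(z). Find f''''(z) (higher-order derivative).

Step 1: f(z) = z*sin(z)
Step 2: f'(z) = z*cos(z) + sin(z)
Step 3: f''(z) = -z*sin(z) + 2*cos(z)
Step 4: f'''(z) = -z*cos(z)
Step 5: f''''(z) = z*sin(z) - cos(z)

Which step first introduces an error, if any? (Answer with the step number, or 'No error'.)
Step 4

Step 4 is incorrect due to a dropped term.
The step shows: -z*cos(z)
The correct value should be: -z*cos(z) - 3*sin(z)

Explanation: A term was dropped: the term -3*sin(z) was incorrectly omitted
The later steps are derived from this incorrect expression, so the error originates in Step 4.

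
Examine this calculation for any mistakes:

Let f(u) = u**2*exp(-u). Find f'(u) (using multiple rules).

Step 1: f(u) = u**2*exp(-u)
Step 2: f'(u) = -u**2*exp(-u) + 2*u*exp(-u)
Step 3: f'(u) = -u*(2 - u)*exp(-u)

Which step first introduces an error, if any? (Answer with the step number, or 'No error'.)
Step 3

Step 3 is incorrect due to a sign flip.
The step shows: -u*(2 - u)*exp(-u)
The correct value should be: u*(2 - u)*exp(-u)

Explanation: The sign of the whole expression was flipped: the term u*(2 - u)*exp(-u) was incorrectly written as -u*(2 - u)*exp(-u)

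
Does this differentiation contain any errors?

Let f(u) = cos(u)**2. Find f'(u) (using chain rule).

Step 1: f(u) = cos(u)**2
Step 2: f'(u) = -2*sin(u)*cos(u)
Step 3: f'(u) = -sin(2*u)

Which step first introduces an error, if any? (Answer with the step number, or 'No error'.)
No error

All steps in this derivation are correct.
The final answer f'(u) = -sin(2*u) is valid.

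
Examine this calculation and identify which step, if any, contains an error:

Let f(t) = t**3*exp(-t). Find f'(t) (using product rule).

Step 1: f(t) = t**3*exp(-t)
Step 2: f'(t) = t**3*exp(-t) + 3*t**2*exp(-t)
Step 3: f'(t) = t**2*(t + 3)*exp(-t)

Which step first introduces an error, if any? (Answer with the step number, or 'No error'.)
Step 2

Step 2 is incorrect due to a sign flip.
The step shows: t**3*exp(-t) + 3*t**2*exp(-t)
The correct value should be: -t**3*exp(-t) + 3*t**2*exp(-t)

Explanation: The sign of one term was flipped: the term -t**3*exp(-t) was incorrectly written as t**3*exp(-t)
The later steps are derived from this incorrect expression, so the error originates in Step 2.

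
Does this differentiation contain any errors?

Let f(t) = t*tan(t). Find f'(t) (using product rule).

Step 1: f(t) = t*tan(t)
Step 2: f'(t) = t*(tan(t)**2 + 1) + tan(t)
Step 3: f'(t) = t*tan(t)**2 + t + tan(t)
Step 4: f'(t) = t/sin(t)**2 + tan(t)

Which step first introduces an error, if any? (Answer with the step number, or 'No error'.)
Step 4

Step 4 is incorrect due to a wrong trig function.
The step shows: t/sin(t)**2 + tan(t)
The correct value should be: t/cos(t)**2 + tan(t)

Explanation: cos(t) was incorrectly written as sin(t): the term t/cos(t)**2 was incorrectly written as t/sin(t)**2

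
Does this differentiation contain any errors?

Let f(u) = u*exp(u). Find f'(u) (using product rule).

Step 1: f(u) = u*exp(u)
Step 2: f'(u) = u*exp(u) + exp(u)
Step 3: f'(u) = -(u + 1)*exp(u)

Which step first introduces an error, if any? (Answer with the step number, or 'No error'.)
Step 3

Step 3 is incorrect due to a sign flip.
The step shows: -(u + 1)*exp(u)
The correct value should be: (u + 1)*exp(u)

Explanation: The sign of the whole expression was flipped: the term (u + 1)*exp(u) was incorrectly written as -(u + 1)*exp(u)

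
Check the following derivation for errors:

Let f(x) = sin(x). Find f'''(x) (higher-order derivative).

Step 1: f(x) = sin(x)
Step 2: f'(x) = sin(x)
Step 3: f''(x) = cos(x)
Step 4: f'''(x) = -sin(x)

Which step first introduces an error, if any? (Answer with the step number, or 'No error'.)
Step 2

Step 2 is incorrect due to a wrong trig function.
The step shows: sin(x)
The correct value should be: cos(x)

Explanation: cos(x) was incorrectly written as sin(x): the term cos(x) was incorrectly written as sin(x)
The later steps are derived from this incorrect expression, so the error originates in Step 2.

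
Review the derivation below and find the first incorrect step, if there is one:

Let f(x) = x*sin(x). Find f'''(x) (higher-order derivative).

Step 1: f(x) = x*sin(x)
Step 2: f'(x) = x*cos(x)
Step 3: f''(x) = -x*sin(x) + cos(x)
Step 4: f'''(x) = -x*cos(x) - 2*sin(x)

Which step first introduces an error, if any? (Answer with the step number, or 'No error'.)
Step 2

Step 2 is incorrect due to a dropped term.
The step shows: x*cos(x)
The correct value should be: x*cos(x) + sin(x)

Explanation: A term was dropped: the term sin(x) was incorrectly omitted
The later steps are derived from this incorrect expression, so the error originates in Step 2.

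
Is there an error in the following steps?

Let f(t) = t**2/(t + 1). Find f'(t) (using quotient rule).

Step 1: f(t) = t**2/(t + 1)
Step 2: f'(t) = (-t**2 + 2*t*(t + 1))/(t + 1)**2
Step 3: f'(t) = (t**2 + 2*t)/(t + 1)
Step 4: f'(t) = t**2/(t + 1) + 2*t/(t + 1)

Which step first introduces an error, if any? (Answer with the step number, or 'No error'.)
Step 3

Step 3 is incorrect due to a wrong exponent.
The step shows: (t**2 + 2*t)/(t + 1)
The correct value should be: (t**2 + 2*t)/(t + 1)**2

Explanation: The exponent -2 on t + 1 was incorrectly written as -1: the term (t**2 + 2*t)/(t + 1)**2 was incorrectly written as (t**2 + 2*t)/(t + 1)
The later steps are derived from this incorrect expression, so the error originates in Step 3.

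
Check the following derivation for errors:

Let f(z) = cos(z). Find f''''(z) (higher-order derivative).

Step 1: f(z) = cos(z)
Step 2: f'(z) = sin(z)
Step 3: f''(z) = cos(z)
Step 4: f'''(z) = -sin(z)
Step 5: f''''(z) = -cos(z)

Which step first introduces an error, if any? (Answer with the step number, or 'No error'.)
Step 2

Step 2 is incorrect due to a sign flip.
The step shows: sin(z)
The correct value should be: -sin(z)

Explanation: The sign of the whole expression was flipped: the term -sin(z) was incorrectly written as sin(z)
The later steps are derived from this incorrect expression, so the error originates in Step 2.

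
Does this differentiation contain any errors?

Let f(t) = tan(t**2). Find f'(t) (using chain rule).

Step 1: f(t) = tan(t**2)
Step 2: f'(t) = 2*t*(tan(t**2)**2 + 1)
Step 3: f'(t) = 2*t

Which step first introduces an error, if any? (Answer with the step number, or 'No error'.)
Step 3

Step 3 is incorrect due to a dropped term.
The step shows: 2*t
The correct value should be: 2*t*tan(t**2)**2 + 2*t

Explanation: A term was dropped: the term 2*t*tan(t**2)**2 was incorrectly omitted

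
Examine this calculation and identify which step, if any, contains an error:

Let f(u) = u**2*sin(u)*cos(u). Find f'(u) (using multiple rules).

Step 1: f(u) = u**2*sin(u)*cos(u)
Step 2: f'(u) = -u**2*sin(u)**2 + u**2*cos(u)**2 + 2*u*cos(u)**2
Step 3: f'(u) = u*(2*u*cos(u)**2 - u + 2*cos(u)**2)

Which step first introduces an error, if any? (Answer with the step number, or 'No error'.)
Step 2

Step 2 is incorrect due to a wrong trig function.
The step shows: -u**2*sin(u)**2 + u**2*cos(u)**2 + 2*u*cos(u)**2
The correct value should be: -u**2*sin(u)**2 + u**2*cos(u)**2 + 2*u*sin(u)*cos(u)

Explanation: sin(u) was incorrectly written as cos(u): the term 2*u*sin(u)*cos(u) was incorrectly written as 2*u*cos(u)**2
The later steps are derived from this incorrect expression, so the error originates in Step 2.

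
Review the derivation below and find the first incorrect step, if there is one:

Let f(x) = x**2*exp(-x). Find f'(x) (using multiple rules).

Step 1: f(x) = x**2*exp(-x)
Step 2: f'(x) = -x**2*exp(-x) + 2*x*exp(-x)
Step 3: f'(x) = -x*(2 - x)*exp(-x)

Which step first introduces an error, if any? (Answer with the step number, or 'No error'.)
Step 3

Step 3 is incorrect due to a sign flip.
The step shows: -x*(2 - x)*exp(-x)
The correct value should be: x*(2 - x)*exp(-x)

Explanation: The sign of the whole expression was flipped: the term x*(2 - x)*exp(-x) was incorrectly written as -x*(2 - x)*exp(-x)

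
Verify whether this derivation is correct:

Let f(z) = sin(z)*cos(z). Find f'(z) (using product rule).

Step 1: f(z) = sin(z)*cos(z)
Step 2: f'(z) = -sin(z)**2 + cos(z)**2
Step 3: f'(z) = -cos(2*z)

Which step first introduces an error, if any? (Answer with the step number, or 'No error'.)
Step 3

Step 3 is incorrect due to a sign flip.
The step shows: -cos(2*z)
The correct value should be: cos(2*z)

Explanation: The sign of the whole expression was flipped: the term cos(2*z) was incorrectly written as -cos(2*z)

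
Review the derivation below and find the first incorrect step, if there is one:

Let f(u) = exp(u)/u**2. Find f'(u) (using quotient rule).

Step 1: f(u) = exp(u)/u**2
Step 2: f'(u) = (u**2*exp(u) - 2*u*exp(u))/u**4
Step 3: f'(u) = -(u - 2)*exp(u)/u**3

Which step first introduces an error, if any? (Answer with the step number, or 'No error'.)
Step 3

Step 3 is incorrect due to a sign flip.
The step shows: -(u - 2)*exp(u)/u**3
The correct value should be: (u - 2)*exp(u)/u**3

Explanation: The sign of the whole expression was flipped: the term (u - 2)*exp(u)/u**3 was incorrectly written as -(u - 2)*exp(u)/u**3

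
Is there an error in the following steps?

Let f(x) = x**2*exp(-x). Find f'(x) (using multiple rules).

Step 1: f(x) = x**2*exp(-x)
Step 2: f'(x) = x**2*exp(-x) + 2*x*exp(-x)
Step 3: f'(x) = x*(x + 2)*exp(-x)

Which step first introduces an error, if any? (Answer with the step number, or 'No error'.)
Step 2

Step 2 is incorrect due to a sign flip.
The step shows: x**2*exp(-x) + 2*x*exp(-x)
The correct value should be: -x**2*exp(-x) + 2*x*exp(-x)

Explanation: The sign of one term was flipped: the term -x**2*exp(-x) was incorrectly written as x**2*exp(-x)
The later steps are derived from this incorrect expression, so the error originates in Step 2.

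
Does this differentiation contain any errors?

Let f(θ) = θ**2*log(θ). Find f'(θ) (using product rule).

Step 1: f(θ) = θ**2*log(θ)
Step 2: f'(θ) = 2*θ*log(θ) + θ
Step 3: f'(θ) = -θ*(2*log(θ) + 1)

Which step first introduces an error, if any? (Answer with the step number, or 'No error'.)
Step 3

Step 3 is incorrect due to a sign flip.
The step shows: -θ*(2*log(θ) + 1)
The correct value should be: θ*(2*log(θ) + 1)

Explanation: The sign of the whole expression was flipped: the term θ*(2*log(θ) + 1) was incorrectly written as -θ*(2*log(θ) + 1)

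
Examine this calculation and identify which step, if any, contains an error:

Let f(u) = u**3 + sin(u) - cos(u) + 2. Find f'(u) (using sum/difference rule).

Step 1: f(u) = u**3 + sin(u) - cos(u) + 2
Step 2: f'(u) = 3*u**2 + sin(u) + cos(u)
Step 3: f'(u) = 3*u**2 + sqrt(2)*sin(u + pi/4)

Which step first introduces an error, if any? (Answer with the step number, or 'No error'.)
No error

All steps in this derivation are correct.
The final answer f'(u) = 3*u**2 + sqrt(2)*sin(u + pi/4) is valid.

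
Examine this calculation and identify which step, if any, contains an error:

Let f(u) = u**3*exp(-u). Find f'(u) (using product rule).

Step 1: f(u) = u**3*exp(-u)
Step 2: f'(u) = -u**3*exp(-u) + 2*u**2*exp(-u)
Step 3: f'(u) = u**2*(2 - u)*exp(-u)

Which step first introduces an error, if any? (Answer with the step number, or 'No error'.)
Step 2

Step 2 is incorrect due to a wrong coefficient.
The step shows: -u**3*exp(-u) + 2*u**2*exp(-u)
The correct value should be: -u**3*exp(-u) + 3*u**2*exp(-u)

Explanation: The coefficient 3 was incorrectly written as 2: the term 3*u**2*exp(-u) was incorrectly written as 2*u**2*exp(-u)
The later steps are derived from this incorrect expression, so the error originates in Step 2.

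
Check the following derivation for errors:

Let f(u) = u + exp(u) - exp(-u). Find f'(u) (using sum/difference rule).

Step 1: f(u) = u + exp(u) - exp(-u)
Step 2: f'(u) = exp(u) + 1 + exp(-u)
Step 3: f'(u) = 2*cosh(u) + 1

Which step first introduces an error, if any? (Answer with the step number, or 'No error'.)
No error

All steps in this derivation are correct.
The final answer f'(u) = 2*cosh(u) + 1 is valid.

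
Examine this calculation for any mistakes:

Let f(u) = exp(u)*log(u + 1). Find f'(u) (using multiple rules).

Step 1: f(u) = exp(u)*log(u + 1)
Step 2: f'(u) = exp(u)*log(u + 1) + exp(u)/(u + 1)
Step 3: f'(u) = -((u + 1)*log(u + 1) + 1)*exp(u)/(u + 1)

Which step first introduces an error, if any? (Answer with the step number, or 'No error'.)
Step 3

Step 3 is incorrect due to a sign flip.
The step shows: -((u + 1)*log(u + 1) + 1)*exp(u)/(u + 1)
The correct value should be: ((u + 1)*log(u + 1) + 1)*exp(u)/(u + 1)

Explanation: The sign of the whole expression was flipped: the term ((u + 1)*log(u + 1) + 1)*exp(u)/(u + 1) was incorrectly written as -((u + 1)*log(u + 1) + 1)*exp(u)/(u + 1)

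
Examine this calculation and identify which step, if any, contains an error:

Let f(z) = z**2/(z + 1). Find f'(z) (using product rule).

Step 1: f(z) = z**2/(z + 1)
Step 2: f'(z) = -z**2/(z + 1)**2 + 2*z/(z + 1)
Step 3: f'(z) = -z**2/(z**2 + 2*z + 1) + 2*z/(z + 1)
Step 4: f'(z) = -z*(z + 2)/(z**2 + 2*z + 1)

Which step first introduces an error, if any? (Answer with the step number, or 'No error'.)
Step 4

Step 4 is incorrect due to a sign flip.
The step shows: -z*(z + 2)/(z**2 + 2*z + 1)
The correct value should be: z*(z + 2)/(z**2 + 2*z + 1)

Explanation: The sign of the whole expression was flipped: the term z*(z + 2)/(z**2 + 2*z + 1) was incorrectly written as -z*(z + 2)/(z**2 + 2*z + 1)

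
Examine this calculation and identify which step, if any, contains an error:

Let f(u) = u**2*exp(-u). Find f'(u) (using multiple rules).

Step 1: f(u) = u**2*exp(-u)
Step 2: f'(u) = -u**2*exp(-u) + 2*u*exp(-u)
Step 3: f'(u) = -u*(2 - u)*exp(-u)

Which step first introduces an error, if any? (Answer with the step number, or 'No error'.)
Step 3

Step 3 is incorrect due to a sign flip.
The step shows: -u*(2 - u)*exp(-u)
The correct value should be: u*(2 - u)*exp(-u)

Explanation: The sign of the whole expression was flipped: the term u*(2 - u)*exp(-u) was incorrectly written as -u*(2 - u)*exp(-u)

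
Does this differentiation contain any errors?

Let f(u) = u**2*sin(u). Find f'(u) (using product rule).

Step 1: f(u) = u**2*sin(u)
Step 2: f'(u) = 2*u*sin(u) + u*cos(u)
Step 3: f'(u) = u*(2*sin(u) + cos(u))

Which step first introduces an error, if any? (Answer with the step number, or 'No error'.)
Step 2

Step 2 is incorrect due to a wrong exponent.
The step shows: 2*u*sin(u) + u*cos(u)
The correct value should be: u**2*cos(u) + 2*u*sin(u)

Explanation: The exponent 2 on u was incorrectly written as 1: the term u**2*cos(u) was incorrectly written as u*cos(u)
The later steps are derived from this incorrect expression, so the error originates in Step 2.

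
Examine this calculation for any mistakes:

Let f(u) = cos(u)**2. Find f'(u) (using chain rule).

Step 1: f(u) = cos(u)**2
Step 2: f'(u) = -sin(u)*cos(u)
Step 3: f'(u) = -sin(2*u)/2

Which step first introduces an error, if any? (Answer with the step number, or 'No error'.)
Step 2

Step 2 is incorrect due to a wrong coefficient.
The step shows: -sin(u)*cos(u)
The correct value should be: -2*sin(u)*cos(u)

Explanation: The coefficient -2 was incorrectly written as -1: the term -2*sin(u)*cos(u) was incorrectly written as -sin(u)*cos(u)
The later steps are derived from this incorrect expression, so the error originates in Step 2.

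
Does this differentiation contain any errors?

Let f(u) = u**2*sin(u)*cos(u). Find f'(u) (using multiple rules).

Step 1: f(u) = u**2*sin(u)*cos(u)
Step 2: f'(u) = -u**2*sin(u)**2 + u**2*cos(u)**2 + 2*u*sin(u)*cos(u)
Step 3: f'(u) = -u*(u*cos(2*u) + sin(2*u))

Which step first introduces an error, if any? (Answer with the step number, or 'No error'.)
Step 3

Step 3 is incorrect due to a sign flip.
The step shows: -u*(u*cos(2*u) + sin(2*u))
The correct value should be: u*(u*cos(2*u) + sin(2*u))

Explanation: The sign of the whole expression was flipped: the term u*(u*cos(2*u) + sin(2*u)) was incorrectly written as -u*(u*cos(2*u) + sin(2*u))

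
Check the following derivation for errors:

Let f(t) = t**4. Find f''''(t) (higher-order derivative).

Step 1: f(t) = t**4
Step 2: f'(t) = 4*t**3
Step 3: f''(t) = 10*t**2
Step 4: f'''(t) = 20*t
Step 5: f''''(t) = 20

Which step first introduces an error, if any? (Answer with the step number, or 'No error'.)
Step 3

Step 3 is incorrect due to a wrong coefficient.
The step shows: 10*t**2
The correct value should be: 12*t**2

Explanation: The coefficient 12 was incorrectly written as 10: the term 12*t**2 was incorrectly written as 10*t**2
The later steps are derived from this incorrect expression, so the error originates in Step 3.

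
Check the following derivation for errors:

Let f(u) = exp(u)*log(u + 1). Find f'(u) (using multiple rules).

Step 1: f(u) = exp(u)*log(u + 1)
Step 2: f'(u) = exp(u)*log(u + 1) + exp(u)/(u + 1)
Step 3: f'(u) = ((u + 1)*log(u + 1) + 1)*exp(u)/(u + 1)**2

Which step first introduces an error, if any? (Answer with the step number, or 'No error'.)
Step 3

Step 3 is incorrect due to a wrong exponent.
The step shows: ((u + 1)*log(u + 1) + 1)*exp(u)/(u + 1)**2
The correct value should be: ((u + 1)*log(u + 1) + 1)*exp(u)/(u + 1)

Explanation: The exponent -1 on u + 1 was incorrectly written as -2: the term ((u + 1)*log(u + 1) + 1)*exp(u)/(u + 1) was incorrectly written as ((u + 1)*log(u + 1) + 1)*exp(u)/(u + 1)**2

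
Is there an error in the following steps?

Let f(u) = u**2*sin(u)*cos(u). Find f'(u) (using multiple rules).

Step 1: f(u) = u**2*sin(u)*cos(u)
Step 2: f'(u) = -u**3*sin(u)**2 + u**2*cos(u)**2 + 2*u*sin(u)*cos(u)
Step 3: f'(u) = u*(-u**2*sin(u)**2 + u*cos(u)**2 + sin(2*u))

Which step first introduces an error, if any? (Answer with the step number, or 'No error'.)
Step 2

Step 2 is incorrect due to a wrong exponent.
The step shows: -u**3*sin(u)**2 + u**2*cos(u)**2 + 2*u*sin(u)*cos(u)
The correct value should be: -u**2*sin(u)**2 + u**2*cos(u)**2 + 2*u*sin(u)*cos(u)

Explanation: The exponent 2 on u was incorrectly written as 3: the term -u**2*sin(u)**2 was incorrectly written as -u**3*sin(u)**2
The later steps are derived from this incorrect expression, so the error originates in Step 2.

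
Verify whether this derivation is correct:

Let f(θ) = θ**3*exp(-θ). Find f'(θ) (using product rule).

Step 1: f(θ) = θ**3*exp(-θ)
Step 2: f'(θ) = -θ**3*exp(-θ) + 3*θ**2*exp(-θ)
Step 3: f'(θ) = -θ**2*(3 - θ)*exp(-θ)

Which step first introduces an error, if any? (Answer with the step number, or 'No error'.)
Step 3

Step 3 is incorrect due to a sign flip.
The step shows: -θ**2*(3 - θ)*exp(-θ)
The correct value should be: θ**2*(3 - θ)*exp(-θ)

Explanation: The sign of the whole expression was flipped: the term θ**2*(3 - θ)*exp(-θ) was incorrectly written as -θ**2*(3 - θ)*exp(-θ)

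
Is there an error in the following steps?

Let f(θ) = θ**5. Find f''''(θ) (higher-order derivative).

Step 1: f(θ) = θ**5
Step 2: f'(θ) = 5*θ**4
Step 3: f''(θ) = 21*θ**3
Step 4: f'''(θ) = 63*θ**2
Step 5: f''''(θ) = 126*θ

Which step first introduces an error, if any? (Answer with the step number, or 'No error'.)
Step 3

Step 3 is incorrect due to a wrong coefficient.
The step shows: 21*θ**3
The correct value should be: 20*θ**3

Explanation: The coefficient 20 was incorrectly written as 21: the term 20*θ**3 was incorrectly written as 21*θ**3
The later steps are derived from this incorrect expression, so the error originates in Step 3.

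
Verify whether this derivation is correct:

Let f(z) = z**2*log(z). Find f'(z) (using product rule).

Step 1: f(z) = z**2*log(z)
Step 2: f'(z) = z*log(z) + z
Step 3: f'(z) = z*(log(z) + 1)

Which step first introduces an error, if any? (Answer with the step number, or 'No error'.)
Step 2

Step 2 is incorrect due to a wrong coefficient.
The step shows: z*log(z) + z
The correct value should be: 2*z*log(z) + z

Explanation: The coefficient 2 was incorrectly written as 1: the term 2*z*log(z) was incorrectly written as z*log(z)
The later steps are derived from this incorrect expression, so the error originates in Step 2.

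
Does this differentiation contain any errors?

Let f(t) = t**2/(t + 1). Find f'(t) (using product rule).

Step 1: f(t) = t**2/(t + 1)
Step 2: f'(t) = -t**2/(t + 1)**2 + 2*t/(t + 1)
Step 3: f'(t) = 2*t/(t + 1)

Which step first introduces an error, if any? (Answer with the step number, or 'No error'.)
Step 3

Step 3 is incorrect due to a dropped term.
The step shows: 2*t/(t + 1)
The correct value should be: -t**2/(t**2 + 2*t + 1) + 2*t/(t + 1)

Explanation: A term was dropped: the term -t**2/(t**2 + 2*t + 1) was incorrectly omitted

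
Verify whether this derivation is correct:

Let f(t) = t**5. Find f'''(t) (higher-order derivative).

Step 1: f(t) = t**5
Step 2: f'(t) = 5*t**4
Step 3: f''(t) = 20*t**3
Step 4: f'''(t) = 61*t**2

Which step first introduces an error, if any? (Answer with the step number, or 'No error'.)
Step 4

Step 4 is incorrect due to a wrong coefficient.
The step shows: 61*t**2
The correct value should be: 60*t**2

Explanation: The coefficient 60 was incorrectly written as 61: the term 60*t**2 was incorrectly written as 61*t**2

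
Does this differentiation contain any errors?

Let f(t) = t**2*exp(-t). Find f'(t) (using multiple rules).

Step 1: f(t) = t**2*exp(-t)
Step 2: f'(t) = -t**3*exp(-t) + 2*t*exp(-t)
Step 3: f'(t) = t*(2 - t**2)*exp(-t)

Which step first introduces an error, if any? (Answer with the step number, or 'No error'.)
Step 2

Step 2 is incorrect due to a wrong exponent.
The step shows: -t**3*exp(-t) + 2*t*exp(-t)
The correct value should be: -t**2*exp(-t) + 2*t*exp(-t)

Explanation: The exponent 2 on t was incorrectly written as 3: the term -t**2*exp(-t) was incorrectly written as -t**3*exp(-t)
The later steps are derived from this incorrect expression, so the error originates in Step 2.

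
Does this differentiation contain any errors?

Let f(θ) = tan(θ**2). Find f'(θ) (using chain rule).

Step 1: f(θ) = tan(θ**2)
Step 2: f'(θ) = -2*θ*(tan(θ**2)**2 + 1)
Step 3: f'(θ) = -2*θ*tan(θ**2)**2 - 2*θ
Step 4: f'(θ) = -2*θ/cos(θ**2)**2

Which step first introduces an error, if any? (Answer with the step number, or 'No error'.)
Step 2

Step 2 is incorrect due to a sign flip.
The step shows: -2*θ*(tan(θ**2)**2 + 1)
The correct value should be: 2*θ*(tan(θ**2)**2 + 1)

Explanation: The sign of the whole expression was flipped: the term 2*θ*(tan(θ**2)**2 + 1) was incorrectly written as -2*θ*(tan(θ**2)**2 + 1)
The later steps are derived from this incorrect expression, so the error originates in Step 2.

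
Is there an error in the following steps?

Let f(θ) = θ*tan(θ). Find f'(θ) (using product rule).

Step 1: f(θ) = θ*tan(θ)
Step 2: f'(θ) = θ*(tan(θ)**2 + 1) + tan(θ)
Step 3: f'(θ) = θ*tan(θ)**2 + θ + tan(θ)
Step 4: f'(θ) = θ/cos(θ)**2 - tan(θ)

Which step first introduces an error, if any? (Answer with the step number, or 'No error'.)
Step 4

Step 4 is incorrect due to a sign flip.
The step shows: θ/cos(θ)**2 - tan(θ)
The correct value should be: θ/cos(θ)**2 + tan(θ)

Explanation: The sign of one term was flipped: the term tan(θ) was incorrectly written as -tan(θ)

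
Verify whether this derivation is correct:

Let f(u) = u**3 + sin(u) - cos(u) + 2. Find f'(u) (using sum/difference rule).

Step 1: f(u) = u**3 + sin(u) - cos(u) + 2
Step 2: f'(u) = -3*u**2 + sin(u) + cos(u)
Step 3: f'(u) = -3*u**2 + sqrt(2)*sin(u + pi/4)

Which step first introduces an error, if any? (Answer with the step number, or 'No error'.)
Step 2

Step 2 is incorrect due to a sign flip.
The step shows: -3*u**2 + sin(u) + cos(u)
The correct value should be: 3*u**2 + sin(u) + cos(u)

Explanation: The sign of one term was flipped: the term 3*u**2 was incorrectly written as -3*u**2
The later steps are derived from this incorrect expression, so the error originates in Step 2.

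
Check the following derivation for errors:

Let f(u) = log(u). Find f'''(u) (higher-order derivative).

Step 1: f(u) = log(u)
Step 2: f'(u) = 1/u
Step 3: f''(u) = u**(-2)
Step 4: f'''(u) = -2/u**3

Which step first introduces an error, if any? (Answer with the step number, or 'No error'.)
Step 3

Step 3 is incorrect due to a sign flip.
The step shows: u**(-2)
The correct value should be: -1/u**2

Explanation: The sign of the whole expression was flipped: the term -1/u**2 was incorrectly written as u**(-2)
The later steps are derived from this incorrect expression, so the error originates in Step 3.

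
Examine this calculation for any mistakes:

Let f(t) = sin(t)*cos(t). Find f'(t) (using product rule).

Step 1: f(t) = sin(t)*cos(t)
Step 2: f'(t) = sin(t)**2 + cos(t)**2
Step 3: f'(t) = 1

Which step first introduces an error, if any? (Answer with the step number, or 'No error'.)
Step 2

Step 2 is incorrect due to a sign flip.
The step shows: sin(t)**2 + cos(t)**2
The correct value should be: -sin(t)**2 + cos(t)**2

Explanation: The sign of one term was flipped: the term -sin(t)**2 was incorrectly written as sin(t)**2
The later steps are derived from this incorrect expression, so the error originates in Step 2.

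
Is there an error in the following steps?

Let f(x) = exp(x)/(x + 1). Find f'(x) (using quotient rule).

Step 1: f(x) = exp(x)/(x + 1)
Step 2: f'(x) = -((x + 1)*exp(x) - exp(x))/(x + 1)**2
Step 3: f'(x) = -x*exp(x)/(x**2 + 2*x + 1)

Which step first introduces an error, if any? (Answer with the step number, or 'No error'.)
Step 2

Step 2 is incorrect due to a sign flip.
The step shows: -((x + 1)*exp(x) - exp(x))/(x + 1)**2
The correct value should be: ((x + 1)*exp(x) - exp(x))/(x + 1)**2

Explanation: The sign of the whole expression was flipped: the term ((x + 1)*exp(x) - exp(x))/(x + 1)**2 was incorrectly written as -((x + 1)*exp(x) - exp(x))/(x + 1)**2
The later steps are derived from this incorrect expression, so the error originates in Step 2.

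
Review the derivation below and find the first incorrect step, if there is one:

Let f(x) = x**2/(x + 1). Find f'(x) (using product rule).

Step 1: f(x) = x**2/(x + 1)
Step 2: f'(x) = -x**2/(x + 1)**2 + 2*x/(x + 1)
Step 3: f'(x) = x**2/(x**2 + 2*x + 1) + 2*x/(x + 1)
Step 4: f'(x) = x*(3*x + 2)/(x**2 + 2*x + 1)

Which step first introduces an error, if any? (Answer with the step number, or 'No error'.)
Step 3

Step 3 is incorrect due to a sign flip.
The step shows: x**2/(x**2 + 2*x + 1) + 2*x/(x + 1)
The correct value should be: -x**2/(x**2 + 2*x + 1) + 2*x/(x + 1)

Explanation: The sign of one term was flipped: the term -x**2/(x**2 + 2*x + 1) was incorrectly written as x**2/(x**2 + 2*x + 1)
The later steps are derived from this incorrect expression, so the error originates in Step 3.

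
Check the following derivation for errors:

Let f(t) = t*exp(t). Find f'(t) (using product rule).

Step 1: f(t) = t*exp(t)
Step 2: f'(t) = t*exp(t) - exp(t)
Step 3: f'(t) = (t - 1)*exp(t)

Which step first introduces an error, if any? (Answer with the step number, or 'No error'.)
Step 2

Step 2 is incorrect due to a sign flip.
The step shows: t*exp(t) - exp(t)
The correct value should be: t*exp(t) + exp(t)

Explanation: The sign of one term was flipped: the term exp(t) was incorrectly written as -exp(t)
The later steps are derived from this incorrect expression, so the error originates in Step 2.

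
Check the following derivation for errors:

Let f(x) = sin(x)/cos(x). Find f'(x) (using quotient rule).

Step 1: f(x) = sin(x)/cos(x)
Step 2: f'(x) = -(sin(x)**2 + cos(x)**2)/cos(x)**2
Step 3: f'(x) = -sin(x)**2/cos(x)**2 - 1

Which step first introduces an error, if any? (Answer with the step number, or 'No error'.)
Step 2

Step 2 is incorrect due to a sign flip.
The step shows: -(sin(x)**2 + cos(x)**2)/cos(x)**2
The correct value should be: (sin(x)**2 + cos(x)**2)/cos(x)**2

Explanation: The sign of the whole expression was flipped: the term (sin(x)**2 + cos(x)**2)/cos(x)**2 was incorrectly written as -(sin(x)**2 + cos(x)**2)/cos(x)**2
The later steps are derived from this incorrect expression, so the error originates in Step 2.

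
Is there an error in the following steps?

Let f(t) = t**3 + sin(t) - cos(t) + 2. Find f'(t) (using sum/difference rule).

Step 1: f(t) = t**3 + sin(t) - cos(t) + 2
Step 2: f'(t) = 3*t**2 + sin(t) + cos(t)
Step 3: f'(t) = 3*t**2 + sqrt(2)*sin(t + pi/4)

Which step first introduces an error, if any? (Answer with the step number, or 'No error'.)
No error

All steps in this derivation are correct.
The final answer f'(t) = 3*t**2 + sqrt(2)*sin(t + pi/4) is valid.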